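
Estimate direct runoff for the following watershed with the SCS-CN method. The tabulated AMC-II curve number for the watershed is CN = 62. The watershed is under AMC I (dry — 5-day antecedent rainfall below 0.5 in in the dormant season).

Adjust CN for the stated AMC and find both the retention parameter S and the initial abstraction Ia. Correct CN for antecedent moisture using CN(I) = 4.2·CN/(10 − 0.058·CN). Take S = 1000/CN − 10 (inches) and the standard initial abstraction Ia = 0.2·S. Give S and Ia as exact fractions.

S = 9500/651 in ≈ 14.593 in; Ia = 1900/651 in ≈ 2.919 in

Dry (AMC I): CN(I) = 4.2·62/(10 − 0.058·62) = (1302/5)/(1601/250) = 65100/1601 ≈ 40.662
Retention S: 1000/CN − 10 with CN=40.662 → S = 9500/651 ≈ 14.593 in
Ia = 0.2S: 0.2·14.593 = 2.919 in (exactly 1900/651)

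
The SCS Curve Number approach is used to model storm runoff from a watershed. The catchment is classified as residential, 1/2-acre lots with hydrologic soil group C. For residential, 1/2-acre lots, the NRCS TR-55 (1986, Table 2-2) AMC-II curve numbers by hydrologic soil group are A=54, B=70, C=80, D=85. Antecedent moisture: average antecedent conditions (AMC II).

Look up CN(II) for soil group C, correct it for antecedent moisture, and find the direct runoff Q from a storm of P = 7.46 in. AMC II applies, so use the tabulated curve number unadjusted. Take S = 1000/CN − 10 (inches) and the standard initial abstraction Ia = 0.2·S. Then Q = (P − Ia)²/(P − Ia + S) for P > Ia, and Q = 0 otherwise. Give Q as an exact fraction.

Q = 60552/11825 in ≈ 5.121 in

NRCS table: residential, 1/2-acre lots, soil group C → CN(II) = 80
Average conditions: CN = 80 (no AMC adjustment).
S = 1000/80 − 10 = 5/2 in ≈ 2.500 in
Ia = 0.2·(5/2) = 1/2 in ≈ 0.500 in
Since P=7.460 > Ia=0.500: effective rainfall P−Ia = 174/25 in
Q: (174/25)² ÷ (473/50) = 60552/11825 in (≈ 5.121 in)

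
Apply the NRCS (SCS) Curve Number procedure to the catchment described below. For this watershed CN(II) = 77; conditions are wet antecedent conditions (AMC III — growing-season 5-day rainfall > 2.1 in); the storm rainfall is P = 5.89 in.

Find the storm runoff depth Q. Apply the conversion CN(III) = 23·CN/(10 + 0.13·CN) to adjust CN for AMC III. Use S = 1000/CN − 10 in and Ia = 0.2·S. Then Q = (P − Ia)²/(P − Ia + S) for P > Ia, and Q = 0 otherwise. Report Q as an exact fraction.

Q = 1879482609/410818100 in ≈ 4.575 in

Adjust CN=77 to AMC III: 23·77/(10 + 0.13·77) → 1771 ÷ (2001/100) = 7700/87 ≈ 88.506
Max retention: S = 1000/(7700/87) − 10 = 100/77 in (≈ 1.299 in)
Ia = 0.2S: 0.2·1.299 = 0.260 in (exactly 20/77)
Excess rainfall: 5.890 − 0.260 = 5.630 in; P > Ia so Q > 0
Q = (43353/7700)²/((43353/7700) + 100/77) = (1879482609/59290000)/(53353/7700) = 1879482609/410818100 in ≈ 4.575 in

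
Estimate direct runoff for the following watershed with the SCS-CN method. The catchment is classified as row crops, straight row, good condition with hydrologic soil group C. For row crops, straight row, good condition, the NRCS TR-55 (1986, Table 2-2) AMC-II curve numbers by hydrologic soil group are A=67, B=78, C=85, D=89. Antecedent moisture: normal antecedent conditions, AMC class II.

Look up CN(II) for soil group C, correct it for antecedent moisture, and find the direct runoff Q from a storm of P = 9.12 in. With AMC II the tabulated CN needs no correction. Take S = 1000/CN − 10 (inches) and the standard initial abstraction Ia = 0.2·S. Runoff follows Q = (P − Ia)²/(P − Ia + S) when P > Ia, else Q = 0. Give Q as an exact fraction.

NRCS table: row crops, straight row, good condition, soil group C → CN(II) = 85
Average conditions: CN = 85 (no AMC adjustment).
Retention S: 1000/CN − 10 with CN=85.000 → S = 30/17 ≈ 1.765 in
Ia = 0.2S: 0.2·1.765 = 0.353 in (exactly 6/17)
Since P=9.120 > Ia=0.353: effective rainfall P−Ia = 3726/425 in
Q = (3726/425)²/((3726/425) + 30/17) = (13883076/180625)/(4476/425) = 1156923/158525 in ≈ 7.298 in

Q = 1156923/158525 in ≈ 7.298 in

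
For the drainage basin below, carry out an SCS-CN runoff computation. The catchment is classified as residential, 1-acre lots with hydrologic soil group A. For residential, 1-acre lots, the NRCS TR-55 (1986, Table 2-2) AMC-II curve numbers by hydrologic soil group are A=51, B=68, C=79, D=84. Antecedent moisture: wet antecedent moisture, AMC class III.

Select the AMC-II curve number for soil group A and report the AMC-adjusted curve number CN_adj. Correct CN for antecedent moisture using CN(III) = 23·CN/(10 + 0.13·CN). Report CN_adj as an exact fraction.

CN_adj = 117300/1663 ≈ 70.535

NRCS table: residential, 1-acre lots, soil group A → CN(II) = 51
Wet (AMC III): CN(III) = 23·51/(10 + 0.13·51) = 1173/(1663/100) = 117300/1663 ≈ 70.535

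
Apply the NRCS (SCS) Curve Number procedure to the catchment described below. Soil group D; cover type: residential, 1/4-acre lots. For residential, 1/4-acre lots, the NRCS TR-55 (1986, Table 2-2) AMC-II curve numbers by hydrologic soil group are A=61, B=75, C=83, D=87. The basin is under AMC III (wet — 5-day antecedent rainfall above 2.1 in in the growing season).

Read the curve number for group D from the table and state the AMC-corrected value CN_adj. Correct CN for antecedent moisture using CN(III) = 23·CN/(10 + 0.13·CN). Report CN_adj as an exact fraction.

CN_adj = 200100/2131 ≈ 93.900

NRCS table: residential, 1/4-acre lots, soil group D → CN(II) = 87
Wet (AMC III): CN(III) = 23·87/(10 + 0.13·87) = 2001/(2131/100) = 200100/2131 ≈ 93.900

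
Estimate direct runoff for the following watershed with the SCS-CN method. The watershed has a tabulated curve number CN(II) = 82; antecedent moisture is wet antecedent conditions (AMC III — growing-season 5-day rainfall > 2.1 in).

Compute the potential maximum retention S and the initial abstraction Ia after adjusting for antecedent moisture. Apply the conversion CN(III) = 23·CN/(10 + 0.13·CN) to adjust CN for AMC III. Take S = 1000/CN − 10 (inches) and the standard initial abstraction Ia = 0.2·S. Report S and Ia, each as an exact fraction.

S = 900/943 in ≈ 0.954 in; Ia = 180/943 in ≈ 0.191 in

Wet (AMC III): CN(III) = 23·82/(10 + 0.13·82) = 1886/(1033/50) = 94300/1033 ≈ 91.288
Max retention: S = 1000/(94300/1033) − 10 = 900/943 in (≈ 0.954 in)
Ia = 0.2S: 0.2·0.954 = 0.191 in (exactly 180/943)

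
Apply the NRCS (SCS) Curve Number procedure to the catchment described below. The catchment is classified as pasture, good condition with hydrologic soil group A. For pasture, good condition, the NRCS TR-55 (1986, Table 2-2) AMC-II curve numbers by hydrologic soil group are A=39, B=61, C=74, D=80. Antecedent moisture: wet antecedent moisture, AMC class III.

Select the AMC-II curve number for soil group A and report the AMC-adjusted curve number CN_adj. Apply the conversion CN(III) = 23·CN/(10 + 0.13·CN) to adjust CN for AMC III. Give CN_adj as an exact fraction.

CN_adj = 89700/1507 ≈ 59.522

NRCS table: pasture, good condition, soil group A → CN(II) = 39
CN(III) from CN(II)=39: (23·39)/(10 + 0.13·39) = 89700/1507 ≈ 59.522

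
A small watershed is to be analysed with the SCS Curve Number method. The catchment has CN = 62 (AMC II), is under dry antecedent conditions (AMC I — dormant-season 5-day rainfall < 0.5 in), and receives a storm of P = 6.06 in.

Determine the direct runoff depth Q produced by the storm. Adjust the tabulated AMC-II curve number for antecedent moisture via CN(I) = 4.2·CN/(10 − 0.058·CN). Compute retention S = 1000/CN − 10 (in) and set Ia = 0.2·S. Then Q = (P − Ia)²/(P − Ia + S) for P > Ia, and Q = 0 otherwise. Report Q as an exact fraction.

Dry (AMC I): CN(I) = 4.2·62/(10 − 0.058·62) = (1302/5)/(1601/250) = 65100/1601 ≈ 40.662
Max retention: S = 1000/(65100/1601) − 10 = 9500/651 in (≈ 14.593 in)
Initial abstraction Ia = S/5 = (9500/651)/5 = 1900/651 ≈ 2.919 in
Since P=6.060 > Ia=2.919: effective rainfall P−Ia = 102253/32550 in
Q: (102253/32550)² ÷ (577253/32550) = 10455676009/18789585150 in (≈ 0.556 in)

Q = 10455676009/18789585150 in ≈ 0.556 in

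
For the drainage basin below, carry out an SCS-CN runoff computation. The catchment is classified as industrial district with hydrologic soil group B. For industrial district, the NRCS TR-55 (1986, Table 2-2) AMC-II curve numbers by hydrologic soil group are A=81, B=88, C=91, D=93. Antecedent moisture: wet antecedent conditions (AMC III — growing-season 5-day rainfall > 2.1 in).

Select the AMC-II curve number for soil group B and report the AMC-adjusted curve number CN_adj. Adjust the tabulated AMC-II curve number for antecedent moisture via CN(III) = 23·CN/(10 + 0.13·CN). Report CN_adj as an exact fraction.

NRCS table: industrial district, soil group B → CN(II) = 88
Adjust CN=88 to AMC III: 23·88/(10 + 0.13·88) → 2024 ÷ (536/25) = 6325/67 ≈ 94.403

CN_adj = 6325/67 ≈ 94.403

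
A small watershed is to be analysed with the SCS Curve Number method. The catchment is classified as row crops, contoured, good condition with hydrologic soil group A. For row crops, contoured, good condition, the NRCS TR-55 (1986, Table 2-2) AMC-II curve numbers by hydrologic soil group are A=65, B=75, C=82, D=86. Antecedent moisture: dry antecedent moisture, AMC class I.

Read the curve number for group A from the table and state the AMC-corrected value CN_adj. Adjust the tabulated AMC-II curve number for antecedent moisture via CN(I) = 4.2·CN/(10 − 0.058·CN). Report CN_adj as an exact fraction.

CN_adj = 3900/89 ≈ 43.820

NRCS table: row crops, contoured, good condition, soil group A → CN(II) = 65
CN(I) from CN(II)=65: (4.2·65)/(10 − 0.058·65) = 3900/89 ≈ 43.820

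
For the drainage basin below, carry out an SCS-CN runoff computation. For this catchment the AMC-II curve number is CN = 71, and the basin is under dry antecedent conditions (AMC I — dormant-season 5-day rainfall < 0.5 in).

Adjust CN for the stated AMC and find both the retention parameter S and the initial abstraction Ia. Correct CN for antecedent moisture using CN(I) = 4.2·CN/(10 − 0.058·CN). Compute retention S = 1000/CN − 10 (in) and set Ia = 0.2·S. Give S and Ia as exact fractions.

Adjust CN=71 to AMC I: 4.2·71/(10 − 0.058·71) → (1491/5) ÷ (2941/500) = 149100/2941 ≈ 50.697
Max retention: S = 1000/(149100/2941) − 10 = 14500/1491 in (≈ 9.725 in)
Initial abstraction Ia = S/5 = (14500/1491)/5 = 2900/1491 ≈ 1.945 in

S = 14500/1491 in ≈ 9.725 in; Ia = 2900/1491 in ≈ 1.945 in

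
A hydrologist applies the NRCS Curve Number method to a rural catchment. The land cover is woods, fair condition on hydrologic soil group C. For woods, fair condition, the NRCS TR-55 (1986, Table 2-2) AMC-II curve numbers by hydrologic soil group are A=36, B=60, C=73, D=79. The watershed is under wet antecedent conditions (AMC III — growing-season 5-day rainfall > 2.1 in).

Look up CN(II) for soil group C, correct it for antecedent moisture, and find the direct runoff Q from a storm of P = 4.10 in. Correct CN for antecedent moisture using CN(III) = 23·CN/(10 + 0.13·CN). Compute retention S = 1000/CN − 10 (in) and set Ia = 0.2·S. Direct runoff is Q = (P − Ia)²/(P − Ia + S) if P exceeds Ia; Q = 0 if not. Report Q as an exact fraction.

NRCS table: woods, fair condition, soil group C → CN(II) = 73
CN(III) from CN(II)=73: (23·73)/(10 + 0.13·73) = 167900/1949 ≈ 86.147
Retention S: 1000/CN − 10 with CN=86.147 → S = 2700/1679 ≈ 1.608 in
Ia = 0.2S: 0.2·1.608 = 0.322 in (exactly 540/1679)
Since P=4.100 > Ia=0.322: effective rainfall P−Ia = 63439/16790 in
Q: (63439/16790)² ÷ (90439/16790) = 4024506721/1518470810 in (≈ 2.650 in)

Q = 4024506721/1518470810 in ≈ 2.650 in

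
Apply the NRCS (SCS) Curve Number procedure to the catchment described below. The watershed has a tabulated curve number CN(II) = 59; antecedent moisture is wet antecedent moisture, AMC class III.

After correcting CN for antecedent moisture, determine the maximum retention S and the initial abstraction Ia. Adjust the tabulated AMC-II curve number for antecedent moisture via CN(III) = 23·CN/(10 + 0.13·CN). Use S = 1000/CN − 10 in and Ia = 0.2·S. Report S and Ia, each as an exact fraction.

S = 4100/1357 in ≈ 3.021 in; Ia = 820/1357 in ≈ 0.604 in

CN(III) from CN(II)=59: (23·59)/(10 + 0.13·59) = 135700/1767 ≈ 76.797
S = 1000/(135700/1767) − 10 = 4100/1357 in ≈ 3.021 in
Ia = 0.2·(4100/1357) = 820/1357 in ≈ 0.604 in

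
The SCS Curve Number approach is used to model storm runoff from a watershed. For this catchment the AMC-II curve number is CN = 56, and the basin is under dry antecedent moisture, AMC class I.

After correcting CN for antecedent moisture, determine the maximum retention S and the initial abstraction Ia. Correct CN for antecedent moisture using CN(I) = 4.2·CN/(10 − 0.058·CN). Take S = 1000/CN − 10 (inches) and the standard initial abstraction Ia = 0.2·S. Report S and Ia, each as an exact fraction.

CN(I) from CN(II)=56: (4.2·56)/(10 − 0.058·56) = 7350/211 ≈ 34.834
Retention S: 1000/CN − 10 with CN=34.834 → S = 2750/147 ≈ 18.707 in
Ia = 0.2·(2750/147) = 550/147 in ≈ 3.741 in

S = 2750/147 in ≈ 18.707 in; Ia = 550/147 in ≈ 3.741 in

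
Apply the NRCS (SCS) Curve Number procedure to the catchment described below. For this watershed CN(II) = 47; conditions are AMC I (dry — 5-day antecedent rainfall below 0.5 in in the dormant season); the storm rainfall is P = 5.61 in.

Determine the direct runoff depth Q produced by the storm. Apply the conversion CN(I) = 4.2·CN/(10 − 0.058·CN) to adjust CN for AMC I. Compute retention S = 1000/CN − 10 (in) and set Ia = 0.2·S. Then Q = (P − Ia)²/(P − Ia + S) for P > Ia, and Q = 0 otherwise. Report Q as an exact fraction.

Q = 562021849/263894880900 in ≈ 0.002 in

Dry (AMC I): CN(I) = 4.2·47/(10 − 0.058·47) = (987/5)/(3637/500) = 98700/3637 ≈ 27.138
Retention S: 1000/CN − 10 with CN=27.138 → S = 26500/987 ≈ 26.849 in
Ia = 0.2S: 0.2·26.849 = 5.370 in (exactly 5300/987)
Since P=5.610 > Ia=5.370: effective rainfall P−Ia = 23707/98700 in
Q: (23707/98700)² ÷ (2673707/98700) = 562021849/263894880900 in (≈ 0.002 in)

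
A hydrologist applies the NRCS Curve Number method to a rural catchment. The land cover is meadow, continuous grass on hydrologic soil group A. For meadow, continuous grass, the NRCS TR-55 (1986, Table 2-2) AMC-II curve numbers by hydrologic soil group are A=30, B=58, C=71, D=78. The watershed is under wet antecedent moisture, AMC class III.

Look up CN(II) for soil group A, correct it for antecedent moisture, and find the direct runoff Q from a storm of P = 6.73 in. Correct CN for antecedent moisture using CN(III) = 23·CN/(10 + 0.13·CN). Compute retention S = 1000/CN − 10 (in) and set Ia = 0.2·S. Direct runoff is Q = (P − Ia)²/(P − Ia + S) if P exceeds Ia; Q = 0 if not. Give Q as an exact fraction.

NRCS table: meadow, continuous grass, soil group A → CN(II) = 30
Wet (AMC III): CN(III) = 23·30/(10 + 0.13·30) = 690/(139/10) = 6900/139 ≈ 49.640
Retention S: 1000/CN − 10 with CN=49.640 → S = 700/69 ≈ 10.145 in
Ia = 0.2S: 0.2·10.145 = 2.029 in (exactly 140/69)
Since P=6.730 > Ia=2.029: effective rainfall P−Ia = 32437/6900 in
Runoff Q = (P−Ia)²/(P−Ia+S) = (4.701)²/(4.701+10.145) = 1052158969/706815300 ≈ 1.489 in

Q = 1052158969/706815300 in ≈ 1.489 in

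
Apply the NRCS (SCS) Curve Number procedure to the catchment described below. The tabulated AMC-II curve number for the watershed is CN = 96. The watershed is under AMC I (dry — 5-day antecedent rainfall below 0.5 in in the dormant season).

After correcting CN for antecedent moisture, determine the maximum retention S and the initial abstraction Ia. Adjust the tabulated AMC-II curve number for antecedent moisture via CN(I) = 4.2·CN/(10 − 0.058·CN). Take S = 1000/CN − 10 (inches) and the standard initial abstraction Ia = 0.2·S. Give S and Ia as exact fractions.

S = 125/126 in ≈ 0.992 in; Ia = 25/126 in ≈ 0.198 in

Adjust CN=96 to AMC I: 4.2·96/(10 − 0.058·96) → (2016/5) ÷ (554/125) = 25200/277 ≈ 90.975
Max retention: S = 1000/(25200/277) − 10 = 125/126 in (≈ 0.992 in)
Ia = 0.2S: 0.2·0.992 = 0.198 in (exactly 25/126)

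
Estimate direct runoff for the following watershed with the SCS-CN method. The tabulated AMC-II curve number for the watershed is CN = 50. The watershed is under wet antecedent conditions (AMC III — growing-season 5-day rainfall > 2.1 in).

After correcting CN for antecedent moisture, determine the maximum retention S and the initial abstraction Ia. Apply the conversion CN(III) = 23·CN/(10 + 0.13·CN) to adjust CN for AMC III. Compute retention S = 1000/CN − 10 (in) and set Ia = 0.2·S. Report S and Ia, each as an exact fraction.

S = 100/23 in ≈ 4.348 in; Ia = 20/23 in ≈ 0.870 in

CN(III) from CN(II)=50: (23·50)/(10 + 0.13·50) = 2300/33 ≈ 69.697
Max retention: S = 1000/(2300/33) − 10 = 100/23 in (≈ 4.348 in)
Ia = 0.2·(100/23) = 20/23 in ≈ 0.870 in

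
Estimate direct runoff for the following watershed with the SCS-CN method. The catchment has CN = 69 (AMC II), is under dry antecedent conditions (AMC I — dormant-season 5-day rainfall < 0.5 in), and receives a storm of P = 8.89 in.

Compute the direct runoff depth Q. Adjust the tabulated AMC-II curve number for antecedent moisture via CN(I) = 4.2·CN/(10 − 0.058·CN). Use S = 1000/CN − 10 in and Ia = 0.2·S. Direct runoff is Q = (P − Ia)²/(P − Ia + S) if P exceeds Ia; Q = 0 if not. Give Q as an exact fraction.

Adjust CN=69 to AMC I: 4.2·69/(10 − 0.058·69) → (1449/5) ÷ (2999/500) = 144900/2999 ≈ 48.316
S = 1000/(144900/2999) − 10 = 15500/1449 in ≈ 10.697 in
Ia = 0.2·(15500/1449) = 3100/1449 in ≈ 2.139 in
Since P=8.890 > Ia=2.139: effective rainfall P−Ia = 978161/144900 in
Q = (978161/144900)²/((978161/144900) + 15500/1449) = (956798941921/20996010000)/(2528161/144900) = 956798941921/366330528900 in ≈ 2.612 in

Q = 956798941921/366330528900 in ≈ 2.612 in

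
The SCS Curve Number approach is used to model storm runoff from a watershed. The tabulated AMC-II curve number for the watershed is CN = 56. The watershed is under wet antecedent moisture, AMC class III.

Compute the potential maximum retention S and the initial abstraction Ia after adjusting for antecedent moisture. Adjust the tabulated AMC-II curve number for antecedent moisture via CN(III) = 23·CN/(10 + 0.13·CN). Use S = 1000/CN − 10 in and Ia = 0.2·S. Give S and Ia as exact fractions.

Adjust CN=56 to AMC III: 23·56/(10 + 0.13·56) → 1288 ÷ (432/25) = 4025/54 ≈ 74.537
Retention S: 1000/CN − 10 with CN=74.537 → S = 550/161 ≈ 3.416 in
Initial abstraction Ia = S/5 = (550/161)/5 = 110/161 ≈ 0.683 in

S = 550/161 in ≈ 3.416 in; Ia = 110/161 in ≈ 0.683 in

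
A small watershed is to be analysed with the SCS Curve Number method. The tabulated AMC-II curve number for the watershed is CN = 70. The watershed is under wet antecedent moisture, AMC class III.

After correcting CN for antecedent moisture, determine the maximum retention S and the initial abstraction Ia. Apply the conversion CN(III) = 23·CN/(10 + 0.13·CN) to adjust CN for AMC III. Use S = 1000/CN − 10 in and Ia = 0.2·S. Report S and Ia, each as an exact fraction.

S = 300/161 in ≈ 1.863 in; Ia = 60/161 in ≈ 0.373 in

Wet (AMC III): CN(III) = 23·70/(10 + 0.13·70) = 1610/(191/10) = 16100/191 ≈ 84.293
Retention S: 1000/CN − 10 with CN=84.293 → S = 300/161 ≈ 1.863 in
Initial abstraction Ia = S/5 = (300/161)/5 = 60/161 ≈ 0.373 in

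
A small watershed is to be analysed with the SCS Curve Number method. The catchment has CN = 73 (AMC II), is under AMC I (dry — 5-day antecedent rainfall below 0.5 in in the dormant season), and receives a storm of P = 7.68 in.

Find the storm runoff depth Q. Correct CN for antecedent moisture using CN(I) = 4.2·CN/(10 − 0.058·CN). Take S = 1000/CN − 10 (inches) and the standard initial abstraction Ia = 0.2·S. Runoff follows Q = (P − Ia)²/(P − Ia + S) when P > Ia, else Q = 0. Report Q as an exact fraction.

CN(I) from CN(II)=73: (4.2·73)/(10 − 0.058·73) = 51100/961 ≈ 53.174
Max retention: S = 1000/(51100/961) − 10 = 4500/511 in (≈ 8.806 in)
Ia = 0.2·(4500/511) = 900/511 in ≈ 1.761 in
Excess rainfall: 7.680 − 1.761 = 5.919 in; P > Ia so Q > 0
Runoff Q = (P−Ia)²/(P−Ia+S) = (5.919)²/(5.919+8.806) = 119107803/50065225 ≈ 2.379 in

Q = 119107803/50065225 in ≈ 2.379 in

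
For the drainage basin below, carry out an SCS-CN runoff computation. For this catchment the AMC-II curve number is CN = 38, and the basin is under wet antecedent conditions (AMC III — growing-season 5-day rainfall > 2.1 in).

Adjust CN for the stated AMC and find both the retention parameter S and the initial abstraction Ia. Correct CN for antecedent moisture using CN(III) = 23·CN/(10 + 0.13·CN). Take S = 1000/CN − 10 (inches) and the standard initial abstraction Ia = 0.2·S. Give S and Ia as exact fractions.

S = 3100/437 in ≈ 7.094 in; Ia = 620/437 in ≈ 1.419 in

Adjust CN=38 to AMC III: 23·38/(10 + 0.13·38) → 874 ÷ (747/50) = 43700/747 ≈ 58.501
Max retention: S = 1000/(43700/747) − 10 = 3100/437 in (≈ 7.094 in)
Initial abstraction Ia = S/5 = (3100/437)/5 = 620/437 ≈ 1.419 in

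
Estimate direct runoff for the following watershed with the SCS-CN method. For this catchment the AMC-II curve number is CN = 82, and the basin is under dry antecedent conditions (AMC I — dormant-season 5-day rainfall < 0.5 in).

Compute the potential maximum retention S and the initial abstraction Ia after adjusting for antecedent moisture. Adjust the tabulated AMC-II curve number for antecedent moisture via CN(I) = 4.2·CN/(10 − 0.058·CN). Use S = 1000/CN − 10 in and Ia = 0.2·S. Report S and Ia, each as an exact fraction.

S = 1500/287 in ≈ 5.226 in; Ia = 300/287 in ≈ 1.045 in

Dry (AMC I): CN(I) = 4.2·82/(10 − 0.058·82) = (1722/5)/(1311/250) = 28700/437 ≈ 65.675
S = 1000/(28700/437) − 10 = 1500/287 in ≈ 5.226 in
Initial abstraction Ia = S/5 = (1500/287)/5 = 300/287 ≈ 1.045 in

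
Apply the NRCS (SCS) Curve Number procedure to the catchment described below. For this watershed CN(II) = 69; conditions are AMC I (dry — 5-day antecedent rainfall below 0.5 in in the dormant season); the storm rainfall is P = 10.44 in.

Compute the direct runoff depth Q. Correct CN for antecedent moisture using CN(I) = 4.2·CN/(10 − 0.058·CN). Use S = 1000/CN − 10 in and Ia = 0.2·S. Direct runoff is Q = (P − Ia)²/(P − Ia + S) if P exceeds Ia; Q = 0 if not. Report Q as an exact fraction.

Q = 90413874721/24929646525 in ≈ 3.627 in

CN(I) from CN(II)=69: (4.2·69)/(10 − 0.058·69) = 144900/2999 ≈ 48.316
Max retention: S = 1000/(144900/2999) − 10 = 15500/1449 in (≈ 10.697 in)
Initial abstraction Ia = S/5 = (15500/1449)/5 = 3100/1449 ≈ 2.139 in
Excess rainfall: 10.440 − 2.139 = 8.301 in; P > Ia so Q > 0
Q: (300689/36225)² ÷ (688189/36225) = 90413874721/24929646525 in (≈ 3.627 in)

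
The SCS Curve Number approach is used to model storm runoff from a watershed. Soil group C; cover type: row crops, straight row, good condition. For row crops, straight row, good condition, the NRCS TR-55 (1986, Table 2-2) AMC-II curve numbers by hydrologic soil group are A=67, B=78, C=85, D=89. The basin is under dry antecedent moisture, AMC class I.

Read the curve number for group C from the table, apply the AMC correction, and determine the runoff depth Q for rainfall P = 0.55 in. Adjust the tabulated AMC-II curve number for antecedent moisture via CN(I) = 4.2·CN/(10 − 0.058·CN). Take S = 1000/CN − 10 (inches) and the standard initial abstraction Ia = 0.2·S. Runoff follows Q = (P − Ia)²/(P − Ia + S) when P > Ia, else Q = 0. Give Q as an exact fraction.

NRCS table: row crops, straight row, good condition, soil group C → CN(II) = 85
CN(I) from CN(II)=85: (4.2·85)/(10 − 0.058·85) = 11900/169 ≈ 70.414
Retention S: 1000/CN − 10 with CN=70.414 → S = 500/119 ≈ 4.202 in
Ia = 0.2·(500/119) = 100/119 in ≈ 0.840 in
P = 0.550 ≤ Ia = 0.840 in: entire storm abstracted, Q = 0.

Q = 0 in ≈ 0.000 in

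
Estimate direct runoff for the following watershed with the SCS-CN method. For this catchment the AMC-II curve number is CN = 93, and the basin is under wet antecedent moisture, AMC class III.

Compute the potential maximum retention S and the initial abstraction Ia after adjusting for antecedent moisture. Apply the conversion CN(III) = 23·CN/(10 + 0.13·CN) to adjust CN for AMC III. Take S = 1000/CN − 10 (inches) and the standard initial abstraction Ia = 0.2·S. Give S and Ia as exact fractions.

Adjust CN=93 to AMC III: 23·93/(10 + 0.13·93) → 2139 ÷ (2209/100) = 213900/2209 ≈ 96.831
S = 1000/(213900/2209) − 10 = 700/2139 in ≈ 0.327 in
Ia = 0.2S: 0.2·0.327 = 0.065 in (exactly 140/2139)

S = 700/2139 in ≈ 0.327 in; Ia = 140/2139 in ≈ 0.065 in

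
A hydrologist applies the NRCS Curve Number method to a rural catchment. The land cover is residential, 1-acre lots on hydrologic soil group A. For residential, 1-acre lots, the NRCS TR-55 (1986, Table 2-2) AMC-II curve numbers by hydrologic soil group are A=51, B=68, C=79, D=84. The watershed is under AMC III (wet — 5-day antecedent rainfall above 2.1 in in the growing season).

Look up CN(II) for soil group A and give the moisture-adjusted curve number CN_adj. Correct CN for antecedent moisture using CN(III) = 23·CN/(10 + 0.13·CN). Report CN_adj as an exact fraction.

NRCS table: residential, 1-acre lots, soil group A → CN(II) = 51
Wet (AMC III): CN(III) = 23·51/(10 + 0.13·51) = 1173/(1663/100) = 117300/1663 ≈ 70.535

CN_adj = 117300/1663 ≈ 70.535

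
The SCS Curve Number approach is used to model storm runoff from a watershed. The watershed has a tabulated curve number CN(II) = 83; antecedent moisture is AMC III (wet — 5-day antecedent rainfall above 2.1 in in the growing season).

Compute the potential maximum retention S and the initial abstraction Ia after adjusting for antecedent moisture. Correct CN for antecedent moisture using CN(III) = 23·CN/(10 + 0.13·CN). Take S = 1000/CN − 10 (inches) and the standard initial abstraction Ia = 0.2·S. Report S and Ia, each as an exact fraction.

Adjust CN=83 to AMC III: 23·83/(10 + 0.13·83) → 1909 ÷ (2079/100) = 190900/2079 ≈ 91.823
S = 1000/(190900/2079) − 10 = 1700/1909 in ≈ 0.891 in
Ia = 0.2S: 0.2·0.891 = 0.178 in (exactly 340/1909)

S = 1700/1909 in ≈ 0.891 in; Ia = 340/1909 in ≈ 0.178 in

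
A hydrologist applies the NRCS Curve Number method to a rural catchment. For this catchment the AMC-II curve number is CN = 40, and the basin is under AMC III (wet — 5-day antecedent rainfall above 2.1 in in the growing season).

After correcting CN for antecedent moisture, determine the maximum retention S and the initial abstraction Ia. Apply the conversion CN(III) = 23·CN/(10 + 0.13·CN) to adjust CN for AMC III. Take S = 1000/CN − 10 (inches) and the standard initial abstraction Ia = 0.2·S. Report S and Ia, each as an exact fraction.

Adjust CN=40 to AMC III: 23·40/(10 + 0.13·40) → 920 ÷ (76/5) = 1150/19 ≈ 60.526
Retention S: 1000/CN − 10 with CN=60.526 → S = 150/23 ≈ 6.522 in
Ia = 0.2S: 0.2·6.522 = 1.304 in (exactly 30/23)

S = 150/23 in ≈ 6.522 in; Ia = 30/23 in ≈ 1.304 in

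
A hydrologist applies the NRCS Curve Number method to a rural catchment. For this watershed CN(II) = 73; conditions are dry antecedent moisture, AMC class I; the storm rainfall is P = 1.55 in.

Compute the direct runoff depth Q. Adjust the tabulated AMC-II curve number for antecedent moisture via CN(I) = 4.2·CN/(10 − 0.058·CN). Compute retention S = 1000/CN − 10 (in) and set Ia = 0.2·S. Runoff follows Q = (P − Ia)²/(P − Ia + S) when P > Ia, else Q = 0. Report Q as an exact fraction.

Q = 0 in ≈ 0.000 in

CN(I) from CN(II)=73: (4.2·73)/(10 − 0.058·73) = 51100/961 ≈ 53.174
Max retention: S = 1000/(51100/961) − 10 = 4500/511 in (≈ 8.806 in)
Ia = 0.2·(4500/511) = 900/511 in ≈ 1.761 in
P = 1.550 ≤ Ia = 1.761 in: entire storm abstracted, Q = 0.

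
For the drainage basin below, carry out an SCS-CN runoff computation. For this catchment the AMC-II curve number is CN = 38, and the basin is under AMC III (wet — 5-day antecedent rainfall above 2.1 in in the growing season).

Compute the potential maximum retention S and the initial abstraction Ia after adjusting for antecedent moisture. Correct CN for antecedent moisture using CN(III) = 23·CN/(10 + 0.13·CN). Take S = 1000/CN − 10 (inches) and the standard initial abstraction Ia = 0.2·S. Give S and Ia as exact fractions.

Adjust CN=38 to AMC III: 23·38/(10 + 0.13·38) → 874 ÷ (747/50) = 43700/747 ≈ 58.501
Retention S: 1000/CN − 10 with CN=58.501 → S = 3100/437 ≈ 7.094 in
Initial abstraction Ia = S/5 = (3100/437)/5 = 620/437 ≈ 1.419 in

S = 3100/437 in ≈ 7.094 in; Ia = 620/437 in ≈ 1.419 in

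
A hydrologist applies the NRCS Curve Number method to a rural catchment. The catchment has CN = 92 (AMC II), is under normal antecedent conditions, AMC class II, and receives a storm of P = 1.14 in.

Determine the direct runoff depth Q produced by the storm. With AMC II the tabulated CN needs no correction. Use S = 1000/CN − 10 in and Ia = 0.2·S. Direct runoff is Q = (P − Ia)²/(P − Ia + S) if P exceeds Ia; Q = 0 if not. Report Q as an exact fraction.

Q = 1234321/2427650 in ≈ 0.508 in

Average conditions: CN = 92 (no AMC adjustment).
Retention S: 1000/CN − 10 with CN=92.000 → S = 20/23 ≈ 0.870 in
Ia = 0.2·(20/23) = 4/23 in ≈ 0.174 in
Excess rainfall: 1.140 − 0.174 = 0.966 in; P > Ia so Q > 0
Runoff Q = (P−Ia)²/(P−Ia+S) = (0.966)²/(0.966+0.870) = 1234321/2427650 ≈ 0.508 in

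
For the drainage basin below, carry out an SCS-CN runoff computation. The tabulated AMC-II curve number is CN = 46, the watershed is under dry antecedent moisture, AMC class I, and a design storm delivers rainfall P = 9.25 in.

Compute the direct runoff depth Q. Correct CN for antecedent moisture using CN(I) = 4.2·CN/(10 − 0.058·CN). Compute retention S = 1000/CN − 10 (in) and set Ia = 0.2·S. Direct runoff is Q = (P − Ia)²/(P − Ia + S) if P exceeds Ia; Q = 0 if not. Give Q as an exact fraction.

Q = 5555449/13109908 in ≈ 0.424 in

CN(I) from CN(II)=46: (4.2·46)/(10 − 0.058·46) = 16100/611 ≈ 26.350
S = 1000/(16100/611) − 10 = 4500/161 in ≈ 27.950 in
Ia = 0.2·(4500/161) = 900/161 in ≈ 5.590 in
Excess rainfall: 9.250 − 5.590 = 3.660 in; P > Ia so Q > 0
Q: (2357/644)² ÷ (20357/644) = 5555449/13109908 in (≈ 0.424 in)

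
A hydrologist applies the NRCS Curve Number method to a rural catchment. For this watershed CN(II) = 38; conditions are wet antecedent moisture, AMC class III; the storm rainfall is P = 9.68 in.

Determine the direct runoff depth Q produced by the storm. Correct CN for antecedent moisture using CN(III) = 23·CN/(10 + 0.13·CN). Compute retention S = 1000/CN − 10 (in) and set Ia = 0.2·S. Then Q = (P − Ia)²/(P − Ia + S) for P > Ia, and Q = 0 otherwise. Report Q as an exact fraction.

Q = 4072892258/916356225 in ≈ 4.445 in

CN(III) from CN(II)=38: (23·38)/(10 + 0.13·38) = 43700/747 ≈ 58.501
S = 1000/(43700/747) − 10 = 3100/437 in ≈ 7.094 in
Initial abstraction Ia = S/5 = (3100/437)/5 = 620/437 ≈ 1.419 in
Excess rainfall: 9.680 − 1.419 = 8.261 in; P > Ia so Q > 0
Runoff Q = (P−Ia)²/(P−Ia+S) = (8.261)²/(8.261+7.094) = 4072892258/916356225 ≈ 4.445 in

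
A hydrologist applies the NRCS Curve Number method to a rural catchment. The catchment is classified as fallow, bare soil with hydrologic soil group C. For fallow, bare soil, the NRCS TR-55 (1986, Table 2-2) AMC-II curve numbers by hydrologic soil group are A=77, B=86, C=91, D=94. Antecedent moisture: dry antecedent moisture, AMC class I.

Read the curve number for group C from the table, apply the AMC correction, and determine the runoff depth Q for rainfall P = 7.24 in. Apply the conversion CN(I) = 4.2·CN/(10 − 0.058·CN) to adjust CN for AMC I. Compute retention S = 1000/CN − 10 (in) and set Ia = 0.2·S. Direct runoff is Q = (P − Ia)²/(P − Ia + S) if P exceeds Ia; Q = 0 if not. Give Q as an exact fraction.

Q = 11620193209/2313854725 in ≈ 5.022 in

NRCS table: fallow, bare soil, soil group C → CN(II) = 91
Dry (AMC I): CN(I) = 4.2·91/(10 − 0.058·91) = (1911/5)/(2361/500) = 63700/787 ≈ 80.940
Max retention: S = 1000/(63700/787) − 10 = 1500/637 in (≈ 2.355 in)
Ia = 0.2·(1500/637) = 300/637 in ≈ 0.471 in
Since P=7.240 > Ia=0.471: effective rainfall P−Ia = 107797/15925 in
Runoff Q = (P−Ia)²/(P−Ia+S) = (6.769)²/(6.769+2.355) = 11620193209/2313854725 ≈ 5.022 in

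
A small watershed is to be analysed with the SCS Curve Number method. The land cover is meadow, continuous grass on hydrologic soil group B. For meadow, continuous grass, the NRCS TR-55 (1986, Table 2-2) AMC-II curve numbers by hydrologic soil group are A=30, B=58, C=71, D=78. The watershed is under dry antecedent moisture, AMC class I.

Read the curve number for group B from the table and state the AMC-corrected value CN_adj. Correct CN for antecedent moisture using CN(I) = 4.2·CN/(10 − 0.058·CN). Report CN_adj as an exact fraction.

NRCS table: meadow, continuous grass, soil group B → CN(II) = 58
Adjust CN=58 to AMC I: 4.2·58/(10 − 0.058·58) → (1218/5) ÷ (1659/250) = 2900/79 ≈ 36.709

CN_adj = 2900/79 ≈ 36.709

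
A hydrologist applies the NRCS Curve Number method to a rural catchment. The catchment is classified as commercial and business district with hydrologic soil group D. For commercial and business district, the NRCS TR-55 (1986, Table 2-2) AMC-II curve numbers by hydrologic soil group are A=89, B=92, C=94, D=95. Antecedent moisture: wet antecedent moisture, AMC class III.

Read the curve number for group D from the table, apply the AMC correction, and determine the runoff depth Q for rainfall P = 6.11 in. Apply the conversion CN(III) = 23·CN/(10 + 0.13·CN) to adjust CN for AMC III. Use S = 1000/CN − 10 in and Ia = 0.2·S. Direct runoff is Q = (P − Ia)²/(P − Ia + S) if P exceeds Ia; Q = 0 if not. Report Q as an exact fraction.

NRCS table: commercial and business district, soil group D → CN(II) = 95
Adjust CN=95 to AMC III: 23·95/(10 + 0.13·95) → 2185 ÷ (447/20) = 43700/447 ≈ 97.763
Retention S: 1000/CN − 10 with CN=97.763 → S = 100/437 ≈ 0.229 in
Ia = 0.2·(100/437) = 20/437 in ≈ 0.046 in
Excess rainfall: 6.110 − 0.046 = 6.064 in; P > Ia so Q > 0
Q: (265007/43700)² ÷ (275007/43700) = 70228710049/12017805900 in (≈ 5.844 in)

Q = 70228710049/12017805900 in ≈ 5.844 in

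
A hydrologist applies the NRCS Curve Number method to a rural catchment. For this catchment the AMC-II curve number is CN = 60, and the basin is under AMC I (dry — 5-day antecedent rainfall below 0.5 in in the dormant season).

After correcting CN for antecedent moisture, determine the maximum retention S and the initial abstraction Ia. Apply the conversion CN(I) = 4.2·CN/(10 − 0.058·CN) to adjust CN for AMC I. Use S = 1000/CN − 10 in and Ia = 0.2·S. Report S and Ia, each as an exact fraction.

CN(I) from CN(II)=60: (4.2·60)/(10 − 0.058·60) = 6300/163 ≈ 38.650
Retention S: 1000/CN − 10 with CN=38.650 → S = 1000/63 ≈ 15.873 in
Initial abstraction Ia = S/5 = (1000/63)/5 = 200/63 ≈ 3.175 in

S = 1000/63 in ≈ 15.873 in; Ia = 200/63 in ≈ 3.175 in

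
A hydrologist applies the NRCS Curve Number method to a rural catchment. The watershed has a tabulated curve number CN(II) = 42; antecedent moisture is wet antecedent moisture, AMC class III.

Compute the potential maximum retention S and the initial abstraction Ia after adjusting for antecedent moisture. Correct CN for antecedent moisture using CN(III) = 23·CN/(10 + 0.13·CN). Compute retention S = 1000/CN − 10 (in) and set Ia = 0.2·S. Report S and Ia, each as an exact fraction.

Wet (AMC III): CN(III) = 23·42/(10 + 0.13·42) = 966/(773/50) = 48300/773 ≈ 62.484
S = 1000/(48300/773) − 10 = 2900/483 in ≈ 6.004 in
Initial abstraction Ia = S/5 = (2900/483)/5 = 580/483 ≈ 1.201 in

S = 2900/483 in ≈ 6.004 in; Ia = 580/483 in ≈ 1.201 in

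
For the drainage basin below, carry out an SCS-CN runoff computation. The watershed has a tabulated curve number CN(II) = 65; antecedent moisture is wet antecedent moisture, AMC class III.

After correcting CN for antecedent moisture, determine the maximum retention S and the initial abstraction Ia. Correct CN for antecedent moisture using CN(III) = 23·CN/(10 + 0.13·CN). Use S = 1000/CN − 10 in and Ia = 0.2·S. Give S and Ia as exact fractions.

Adjust CN=65 to AMC III: 23·65/(10 + 0.13·65) → 1495 ÷ (369/20) = 29900/369 ≈ 81.030
S = 1000/(29900/369) − 10 = 700/299 in ≈ 2.341 in
Ia = 0.2·(700/299) = 140/299 in ≈ 0.468 in

S = 700/299 in ≈ 2.341 in; Ia = 140/299 in ≈ 0.468 in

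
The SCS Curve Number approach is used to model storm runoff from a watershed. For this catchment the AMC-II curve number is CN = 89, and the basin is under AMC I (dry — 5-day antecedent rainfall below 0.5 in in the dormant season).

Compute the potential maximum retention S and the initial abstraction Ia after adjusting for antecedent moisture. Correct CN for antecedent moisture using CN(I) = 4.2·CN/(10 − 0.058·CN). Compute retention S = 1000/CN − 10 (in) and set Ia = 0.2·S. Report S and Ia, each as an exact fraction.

Dry (AMC I): CN(I) = 4.2·89/(10 − 0.058·89) = (1869/5)/(2419/500) = 186900/2419 ≈ 77.263
S = 1000/(186900/2419) − 10 = 5500/1869 in ≈ 2.943 in
Ia = 0.2·(5500/1869) = 1100/1869 in ≈ 0.589 in

S = 5500/1869 in ≈ 2.943 in; Ia = 1100/1869 in ≈ 0.589 in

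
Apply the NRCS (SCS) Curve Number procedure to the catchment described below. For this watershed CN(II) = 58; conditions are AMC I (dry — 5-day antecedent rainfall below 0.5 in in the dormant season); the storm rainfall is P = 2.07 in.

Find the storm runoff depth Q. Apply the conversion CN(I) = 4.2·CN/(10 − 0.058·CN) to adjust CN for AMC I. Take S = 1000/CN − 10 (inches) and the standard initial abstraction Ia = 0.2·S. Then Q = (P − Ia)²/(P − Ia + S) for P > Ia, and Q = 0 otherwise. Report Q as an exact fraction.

CN(I) from CN(II)=58: (4.2·58)/(10 − 0.058·58) = 2900/79 ≈ 36.709
Retention S: 1000/CN − 10 with CN=36.709 → S = 500/29 ≈ 17.241 in
Ia = 0.2·(500/29) = 100/29 in ≈ 3.448 in
P = 2.070 ≤ Ia = 3.448 in: entire storm abstracted, Q = 0.

Q = 0 in ≈ 0.000 in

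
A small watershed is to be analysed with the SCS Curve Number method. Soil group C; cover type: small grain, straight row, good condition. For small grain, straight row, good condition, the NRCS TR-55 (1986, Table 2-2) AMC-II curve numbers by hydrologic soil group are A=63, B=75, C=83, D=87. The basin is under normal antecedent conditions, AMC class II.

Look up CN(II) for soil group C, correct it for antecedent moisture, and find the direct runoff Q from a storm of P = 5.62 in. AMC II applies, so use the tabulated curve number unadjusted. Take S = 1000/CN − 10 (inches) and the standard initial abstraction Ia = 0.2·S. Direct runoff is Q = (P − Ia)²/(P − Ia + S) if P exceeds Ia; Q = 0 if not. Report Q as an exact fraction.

Q = 467554129/125010450 in ≈ 3.740 in

NRCS table: small grain, straight row, good condition, soil group C → CN(II) = 83
AMC II — tabulated CN = 83 applies directly.
Retention S: 1000/CN − 10 with CN=83.000 → S = 170/83 ≈ 2.048 in
Initial abstraction Ia = S/5 = (170/83)/5 = 34/83 ≈ 0.410 in
Excess rainfall: 5.620 − 0.410 = 5.210 in; P > Ia so Q > 0
Runoff Q = (P−Ia)²/(P−Ia+S) = (5.210)²/(5.210+2.048) = 467554129/125010450 ≈ 3.740 in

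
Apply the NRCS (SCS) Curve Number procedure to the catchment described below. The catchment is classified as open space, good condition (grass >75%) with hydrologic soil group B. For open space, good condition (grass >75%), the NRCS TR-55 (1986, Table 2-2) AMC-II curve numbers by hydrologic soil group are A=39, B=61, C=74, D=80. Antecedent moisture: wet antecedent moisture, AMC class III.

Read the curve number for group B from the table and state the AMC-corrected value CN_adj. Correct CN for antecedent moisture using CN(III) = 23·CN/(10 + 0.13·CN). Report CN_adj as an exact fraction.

CN_adj = 140300/1793 ≈ 78.249

NRCS table: open space, good condition (grass >75%), soil group B → CN(II) = 61
CN(III) from CN(II)=61: (23·61)/(10 + 0.13·61) = 140300/1793 ≈ 78.249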